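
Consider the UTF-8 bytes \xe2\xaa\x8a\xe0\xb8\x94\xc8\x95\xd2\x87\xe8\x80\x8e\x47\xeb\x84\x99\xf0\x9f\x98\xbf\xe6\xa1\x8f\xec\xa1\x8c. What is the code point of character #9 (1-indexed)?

U+684F

Offset 0: leading byte 0xE2 = 11100010 → 3-byte char #1 = E2 AA 8A.
Offset 3: leading byte 0xE0 = 11100000 → 3-byte char #2 = E0 B8 94.
Offset 6: leading byte 0xC8 = 11001000 → 2-byte char #3 = C8 95.
Offset 8: leading byte 0xD2 = 11010010 → 2-byte char #4 = D2 87.
Offset 10: leading byte 0xE8 = 11101000 → 3-byte char #5 = E8 80 8E.
Offset 13: leading byte 0x47 = 01000111 → 1-byte char #6 = 47.
Offset 14: leading byte 0xEB = 11101011 → 3-byte char #7 = EB 84 99.
Offset 17: leading byte 0xF0 = 11110000 → 4-byte char #8 = F0 9F 98 BF.
Offset 21: leading byte 0xE6 = 11100110 → 3-byte char #9 = E6 A1 8F.
Leading byte 0xE6 = 11100110 matches 1110xxxx → 3-byte sequence.
Byte 1: 0xE6 = 11100110, payload 0110 (4 bits).
Byte 2: 0xA1 = 10100001 (10xxxxxx ✓), payload 100001.
Byte 3: 0x8F = 10001111 (10xxxxxx ✓), payload 001111.
Concatenate: 0110100001001111 = 0x684F (16 bits → U+684F).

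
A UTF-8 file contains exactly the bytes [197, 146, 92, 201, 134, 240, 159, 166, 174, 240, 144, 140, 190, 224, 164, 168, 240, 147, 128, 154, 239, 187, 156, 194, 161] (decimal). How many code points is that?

9

Byte at offset 0: 0xC5 = 11000101 → 2-byte char (#1). Advance 2.
Byte at offset 2: 0x5C = 01011100 → 1-byte char (#2). Advance 1.
Byte at offset 3: 0xC9 = 11001001 → 2-byte char (#3). Advance 2.
Byte at offset 5: 0xF0 = 11110000 → 4-byte char (#4). Advance 4.
Byte at offset 9: 0xF0 = 11110000 → 4-byte char (#5). Advance 4.
Byte at offset 13: 0xE0 = 11100000 → 3-byte char (#6). Advance 3.
Byte at offset 16: 0xF0 = 11110000 → 4-byte char (#7). Advance 4.
Byte at offset 20: 0xEF = 11101111 → 3-byte char (#8). Advance 3.
Byte at offset 23: 0xC2 = 11000010 → 2-byte char (#9). Advance 2.
Reached end at offset 25 after 9 code points.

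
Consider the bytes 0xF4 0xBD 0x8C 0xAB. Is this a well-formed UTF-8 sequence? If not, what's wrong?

invalid (encodes a value above U+10FFFF)

Leading byte 0xF4 = 11110100 → 4-byte form.
Payload = 0x13D32B, which exceeds U+10FFFF, the maximum Unicode code point. (Leading bytes F5–FF, or F4 followed by ≥ 0x90, are invalid.)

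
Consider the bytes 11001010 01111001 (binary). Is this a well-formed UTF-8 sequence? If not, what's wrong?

Leading byte 0xCA = 11001010 → 2-byte form.
Byte 2 is 0x79 = 01111001, which is not 10xxxxxx — expected a continuation byte.

invalid (non-continuation byte where continuation expected)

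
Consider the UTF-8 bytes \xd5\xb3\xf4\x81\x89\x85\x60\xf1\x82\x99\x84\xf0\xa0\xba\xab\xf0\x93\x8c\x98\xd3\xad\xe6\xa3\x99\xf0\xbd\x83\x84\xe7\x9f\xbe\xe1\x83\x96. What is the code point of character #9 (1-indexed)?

Offset 0: leading byte 0xD5 = 11010101 → 2-byte char #1 = D5 B3.
Offset 2: leading byte 0xF4 = 11110100 → 4-byte char #2 = F4 81 89 85.
Offset 6: leading byte 0x60 = 01100000 → 1-byte char #3 = 60.
Offset 7: leading byte 0xF1 = 11110001 → 4-byte char #4 = F1 82 99 84.
Offset 11: leading byte 0xF0 = 11110000 → 4-byte char #5 = F0 A0 BA AB.
Offset 15: leading byte 0xF0 = 11110000 → 4-byte char #6 = F0 93 8C 98.
Offset 19: leading byte 0xD3 = 11010011 → 2-byte char #7 = D3 AD.
Offset 21: leading byte 0xE6 = 11100110 → 3-byte char #8 = E6 A3 99.
Offset 24: leading byte 0xF0 = 11110000 → 4-byte char #9 = F0 BD 83 84.
Leading byte 0xF0 = 11110000 matches 11110xxx → 4-byte sequence.
Byte 1: 0xF0 = 11110000, payload 000 (3 bits).
Byte 2: 0xBD = 10111101 (10xxxxxx ✓), payload 111101.
Byte 3: 0x83 = 10000011 (10xxxxxx ✓), payload 000011.
Byte 4: 0x84 = 10000100 (10xxxxxx ✓), payload 000100.
Concatenate: 000111101000011000100 = 0x3D0C4 (21 bits → U+3D0C4).

U+3D0C4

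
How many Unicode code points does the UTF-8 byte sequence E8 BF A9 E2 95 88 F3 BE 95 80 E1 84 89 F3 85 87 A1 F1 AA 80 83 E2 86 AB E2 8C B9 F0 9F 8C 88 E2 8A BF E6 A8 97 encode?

11

Byte at offset 0: 0xE8 = 11101000 → 3-byte char (#1). Advance 3.
Byte at offset 3: 0xE2 = 11100010 → 3-byte char (#2). Advance 3.
Byte at offset 6: 0xF3 = 11110011 → 4-byte char (#3). Advance 4.
Byte at offset 10: 0xE1 = 11100001 → 3-byte char (#4). Advance 3.
Byte at offset 13: 0xF3 = 11110011 → 4-byte char (#5). Advance 4.
Byte at offset 17: 0xF1 = 11110001 → 4-byte char (#6). Advance 4.
Byte at offset 21: 0xE2 = 11100010 → 3-byte char (#7). Advance 3.
Byte at offset 24: 0xE2 = 11100010 → 3-byte char (#8). Advance 3.
Byte at offset 27: 0xF0 = 11110000 → 4-byte char (#9). Advance 4.
Byte at offset 31: 0xE2 = 11100010 → 3-byte char (#10). Advance 3.
Byte at offset 34: 0xE6 = 11100110 → 3-byte char (#11). Advance 3.
Reached end at offset 37 after 11 code points.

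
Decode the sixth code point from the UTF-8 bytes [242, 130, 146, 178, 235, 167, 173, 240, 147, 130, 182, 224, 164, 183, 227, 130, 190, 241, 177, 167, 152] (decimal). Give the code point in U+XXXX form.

Offset 0: leading byte 0xF2 = 11110010 → 4-byte char #1 = F2 82 92 B2.
Offset 4: leading byte 0xEB = 11101011 → 3-byte char #2 = EB A7 AD.
Offset 7: leading byte 0xF0 = 11110000 → 4-byte char #3 = F0 93 82 B6.
Offset 11: leading byte 0xE0 = 11100000 → 3-byte char #4 = E0 A4 B7.
Offset 14: leading byte 0xE3 = 11100011 → 3-byte char #5 = E3 82 BE.
Offset 17: leading byte 0xF1 = 11110001 → 4-byte char #6 = F1 B1 A7 98.
Leading byte 0xF1 = 11110001 matches 11110xxx → 4-byte sequence.
Byte 1: 0xF1 = 11110001, payload 001 (3 bits).
Byte 2: 0xB1 = 10110001 (10xxxxxx ✓), payload 110001.
Byte 3: 0xA7 = 10100111 (10xxxxxx ✓), payload 100111.
Byte 4: 0x98 = 10011000 (10xxxxxx ✓), payload 011000.
Concatenate: 001110001100111011000 = 0x719D8 (21 bits → U+719D8).

U+719D8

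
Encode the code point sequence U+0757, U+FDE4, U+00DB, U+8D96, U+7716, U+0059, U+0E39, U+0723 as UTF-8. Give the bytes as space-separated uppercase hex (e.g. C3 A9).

U+0757: 2-byte form → DD 97.
U+FDE4: 3-byte form → EF B7 A4.
U+00DB: 2-byte form → C3 9B.
U+8D96: 3-byte form → E8 B6 96.
U+7716: 3-byte form → E7 9C 96.
U+0059: 1-byte form → 59.
U+0E39: 3-byte form → E0 B8 B9.
U+0723: 2-byte form → DC A3.
Concatenated (19 bytes): DD 97 EF B7 A4 C3 9B E8 B6 96 E7 9C 96 59 E0 B8 B9 DC A3.

DD 97 EF B7 A4 C3 9B E8 B6 96 E7 9C 96 59 E0 B8 B9 DC A3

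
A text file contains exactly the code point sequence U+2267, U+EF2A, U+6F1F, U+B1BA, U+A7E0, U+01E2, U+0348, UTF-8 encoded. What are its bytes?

E2 89 A7 EE BC AA E6 BC 9F EB 86 BA EA 9F A0 C7 A2 CD 88

U+2267: 3-byte form → E2 89 A7.
U+EF2A: 3-byte form → EE BC AA.
U+6F1F: 3-byte form → E6 BC 9F.
U+B1BA: 3-byte form → EB 86 BA.
U+A7E0: 3-byte form → EA 9F A0.
U+01E2: 2-byte form → C7 A2.
U+0348: 2-byte form → CD 88.
Concatenated (19 bytes): E2 89 A7 EE BC AA E6 BC 9F EB 86 BA EA 9F A0 C7 A2 CD 88.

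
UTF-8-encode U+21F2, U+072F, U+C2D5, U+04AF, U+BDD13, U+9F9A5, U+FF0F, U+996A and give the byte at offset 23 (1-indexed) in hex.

1-indexed offset 23 is 0-indexed offset 22.
U+21F2 → 3-byte form E2 87 B2 at offsets 0–2.
U+072F → 2-byte form DC AF at offsets 3–4.
U+C2D5 → 3-byte form EC 8B 95 at offsets 5–7.
U+04AF → 2-byte form D2 AF at offsets 8–9.
U+BDD13 → 4-byte form F2 BD B4 93 at offsets 10–13.
U+9F9A5 → 4-byte form F2 9F A6 A5 at offsets 14–17.
U+FF0F → 3-byte form EF BC 8F at offsets 18–20.
U+996A → 3-byte form E9 A5 AA at offsets 21–23.
Offset 22 falls in char 8's range; it's byte 2 of E9 A5 AA = 0xA5.

0xA5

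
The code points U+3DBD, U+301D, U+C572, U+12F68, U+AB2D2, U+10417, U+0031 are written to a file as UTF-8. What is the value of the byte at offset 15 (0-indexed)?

U+3DBD → 3-byte form E3 B6 BD at offsets 0–2.
U+301D → 3-byte form E3 80 9D at offsets 3–5.
U+C572 → 3-byte form EC 95 B2 at offsets 6–8.
U+12F68 → 4-byte form F0 92 BD A8 at offsets 9–12.
U+AB2D2 → 4-byte form F2 AB 8B 92 at offsets 13–16.
Offset 15 falls in char 5's range; it's byte 3 of F2 AB 8B 92 = 0x8B.

0x8B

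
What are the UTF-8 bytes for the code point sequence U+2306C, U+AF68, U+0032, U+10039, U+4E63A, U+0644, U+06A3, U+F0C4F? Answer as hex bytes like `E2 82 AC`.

U+2306C: 4-byte form → F0 A3 81 AC.
U+AF68: 3-byte form → EA BD A8.
U+0032: 1-byte form → 32.
U+10039: 4-byte form → F0 90 80 B9.
U+4E63A: 4-byte form → F1 8E 98 BA.
U+0644: 2-byte form → D9 84.
U+06A3: 2-byte form → DA A3.
U+F0C4F: 4-byte form → F3 B0 B1 8F.
Concatenated (24 bytes): F0 A3 81 AC EA BD A8 32 F0 90 80 B9 F1 8E 98 BA D9 84 DA A3 F3 B0 B1 8F.

F0 A3 81 AC EA BD A8 32 F0 90 80 B9 F1 8E 98 BA D9 84 DA A3 F3 B0 B1 8F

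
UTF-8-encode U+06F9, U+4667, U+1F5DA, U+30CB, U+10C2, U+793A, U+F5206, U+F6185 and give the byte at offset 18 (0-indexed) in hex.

U+06F9 → 2-byte form DB B9 at offsets 0–1.
U+4667 → 3-byte form E4 99 A7 at offsets 2–4.
U+1F5DA → 4-byte form F0 9F 97 9A at offsets 5–8.
U+30CB → 3-byte form E3 83 8B at offsets 9–11.
U+10C2 → 3-byte form E1 83 82 at offsets 12–14.
U+793A → 3-byte form E7 A4 BA at offsets 15–17.
U+F5206 → 4-byte form F3 B5 88 86 at offsets 18–21.
Offset 18 falls in char 7's range; it's byte 1 of F3 B5 88 86 = 0xF3.

0xF3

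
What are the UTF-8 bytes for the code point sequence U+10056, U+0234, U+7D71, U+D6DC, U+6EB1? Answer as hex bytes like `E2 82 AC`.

U+10056: 4-byte form → F0 90 81 96.
U+0234: 2-byte form → C8 B4.
U+7D71: 3-byte form → E7 B5 B1.
U+D6DC: 3-byte form → ED 9B 9C.
U+6EB1: 3-byte form → E6 BA B1.
Concatenated (15 bytes): F0 90 81 96 C8 B4 E7 B5 B1 ED 9B 9C E6 BA B1.

F0 90 81 96 C8 B4 E7 B5 B1 ED 9B 9C E6 BA B1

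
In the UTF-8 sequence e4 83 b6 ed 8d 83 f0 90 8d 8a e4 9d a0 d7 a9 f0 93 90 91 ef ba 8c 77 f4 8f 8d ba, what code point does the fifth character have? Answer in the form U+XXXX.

U+05E9

Offset 0: leading byte 0xE4 = 11100100 → 3-byte char #1 = E4 83 B6.
Offset 3: leading byte 0xED = 11101101 → 3-byte char #2 = ED 8D 83.
Offset 6: leading byte 0xF0 = 11110000 → 4-byte char #3 = F0 90 8D 8A.
Offset 10: leading byte 0xE4 = 11100100 → 3-byte char #4 = E4 9D A0.
Offset 13: leading byte 0xD7 = 11010111 → 2-byte char #5 = D7 A9.
Leading byte 0xD7 = 11010111 matches 110xxxxx → 2-byte sequence.
Byte 1: 0xD7 = 11010111, payload 10111 (5 bits).
Byte 2: 0xA9 = 10101001 (10xxxxxx ✓), payload 101001.
Concatenate: 10111101001 = 0x5E9 (11 bits → U+05E9).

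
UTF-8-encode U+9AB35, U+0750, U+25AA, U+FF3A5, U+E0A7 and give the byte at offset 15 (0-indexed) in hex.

0xA7

U+9AB35 → 4-byte form F2 9A AC B5 at offsets 0–3.
U+0750 → 2-byte form DD 90 at offsets 4–5.
U+25AA → 3-byte form E2 96 AA at offsets 6–8.
U+FF3A5 → 4-byte form F3 BF 8E A5 at offsets 9–12.
U+E0A7 → 3-byte form EE 82 A7 at offsets 13–15.
Offset 15 falls in char 5's range; it's byte 3 of EE 82 A7 = 0xA7.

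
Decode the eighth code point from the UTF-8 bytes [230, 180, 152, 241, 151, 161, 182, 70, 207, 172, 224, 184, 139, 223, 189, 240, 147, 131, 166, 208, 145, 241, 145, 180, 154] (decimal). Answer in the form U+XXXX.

U+0411

Offset 0: leading byte 0xE6 = 11100110 → 3-byte char #1 = E6 B4 98.
Offset 3: leading byte 0xF1 = 11110001 → 4-byte char #2 = F1 97 A1 B6.
Offset 7: leading byte 0x46 = 01000110 → 1-byte char #3 = 46.
Offset 8: leading byte 0xCF = 11001111 → 2-byte char #4 = CF AC.
Offset 10: leading byte 0xE0 = 11100000 → 3-byte char #5 = E0 B8 8B.
Offset 13: leading byte 0xDF = 11011111 → 2-byte char #6 = DF BD.
Offset 15: leading byte 0xF0 = 11110000 → 4-byte char #7 = F0 93 83 A6.
Offset 19: leading byte 0xD0 = 11010000 → 2-byte char #8 = D0 91.
Leading byte 0xD0 = 11010000 matches 110xxxxx → 2-byte sequence.
Byte 1: 0xD0 = 11010000, payload 10000 (5 bits).
Byte 2: 0x91 = 10010001 (10xxxxxx ✓), payload 010001.
Concatenate: 10000010001 = 0x411 (11 bits → U+0411).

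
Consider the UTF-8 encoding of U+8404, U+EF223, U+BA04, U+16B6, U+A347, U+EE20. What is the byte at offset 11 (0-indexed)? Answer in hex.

0x9A

U+8404 → 3-byte form E8 90 84 at offsets 0–2.
U+EF223 → 4-byte form F3 AF 88 A3 at offsets 3–6.
U+BA04 → 3-byte form EB A8 84 at offsets 7–9.
U+16B6 → 3-byte form E1 9A B6 at offsets 10–12.
Offset 11 falls in char 4's range; it's byte 2 of E1 9A B6 = 0x9A.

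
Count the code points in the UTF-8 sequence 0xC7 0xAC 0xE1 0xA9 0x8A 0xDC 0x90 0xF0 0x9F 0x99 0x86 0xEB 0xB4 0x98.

Byte at offset 0: 0xC7 = 11000111 → 2-byte char (#1). Advance 2.
Byte at offset 2: 0xE1 = 11100001 → 3-byte char (#2). Advance 3.
Byte at offset 5: 0xDC = 11011100 → 2-byte char (#3). Advance 2.
Byte at offset 7: 0xF0 = 11110000 → 4-byte char (#4). Advance 4.
Byte at offset 11: 0xEB = 11101011 → 3-byte char (#5). Advance 3.
Reached end at offset 14 after 5 code points.

5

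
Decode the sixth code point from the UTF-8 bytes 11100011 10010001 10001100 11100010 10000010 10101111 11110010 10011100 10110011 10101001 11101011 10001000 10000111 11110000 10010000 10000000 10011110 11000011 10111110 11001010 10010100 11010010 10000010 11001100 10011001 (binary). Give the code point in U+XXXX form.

Offset 0: leading byte 0xE3 = 11100011 → 3-byte char #1 = E3 91 8C.
Offset 3: leading byte 0xE2 = 11100010 → 3-byte char #2 = E2 82 AF.
Offset 6: leading byte 0xF2 = 11110010 → 4-byte char #3 = F2 9C B3 A9.
Offset 10: leading byte 0xEB = 11101011 → 3-byte char #4 = EB 88 87.
Offset 13: leading byte 0xF0 = 11110000 → 4-byte char #5 = F0 90 80 9E.
Offset 17: leading byte 0xC3 = 11000011 → 2-byte char #6 = C3 BE.
Leading byte 0xC3 = 11000011 matches 110xxxxx → 2-byte sequence.
Byte 1: 0xC3 = 11000011, payload 00011 (5 bits).
Byte 2: 0xBE = 10111110 (10xxxxxx ✓), payload 111110.
Concatenate: 00011111110 = 0xFE (11 bits → U+00FE).

U+00FE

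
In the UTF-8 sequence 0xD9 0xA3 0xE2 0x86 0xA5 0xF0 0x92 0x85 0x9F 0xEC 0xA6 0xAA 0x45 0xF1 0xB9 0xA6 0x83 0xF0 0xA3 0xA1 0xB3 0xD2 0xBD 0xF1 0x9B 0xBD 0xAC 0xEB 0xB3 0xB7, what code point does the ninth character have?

Offset 0: leading byte 0xD9 = 11011001 → 2-byte char #1 = D9 A3.
Offset 2: leading byte 0xE2 = 11100010 → 3-byte char #2 = E2 86 A5.
Offset 5: leading byte 0xF0 = 11110000 → 4-byte char #3 = F0 92 85 9F.
Offset 9: leading byte 0xEC = 11101100 → 3-byte char #4 = EC A6 AA.
Offset 12: leading byte 0x45 = 01000101 → 1-byte char #5 = 45.
Offset 13: leading byte 0xF1 = 11110001 → 4-byte char #6 = F1 B9 A6 83.
Offset 17: leading byte 0xF0 = 11110000 → 4-byte char #7 = F0 A3 A1 B3.
Offset 21: leading byte 0xD2 = 11010010 → 2-byte char #8 = D2 BD.
Offset 23: leading byte 0xF1 = 11110001 → 4-byte char #9 = F1 9B BD AC.
Leading byte 0xF1 = 11110001 matches 11110xxx → 4-byte sequence.
Byte 1: 0xF1 = 11110001, payload 001 (3 bits).
Byte 2: 0x9B = 10011011 (10xxxxxx ✓), payload 011011.
Byte 3: 0xBD = 10111101 (10xxxxxx ✓), payload 111101.
Byte 4: 0xAC = 10101100 (10xxxxxx ✓), payload 101100.
Concatenate: 001011011111101101100 = 0x5BF6C (21 bits → U+5BF6C).

U+5BF6C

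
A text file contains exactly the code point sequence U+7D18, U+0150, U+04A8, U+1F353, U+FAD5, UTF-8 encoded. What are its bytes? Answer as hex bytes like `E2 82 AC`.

U+7D18: 3-byte form → E7 B4 98.
U+0150: 2-byte form → C5 90.
U+04A8: 2-byte form → D2 A8.
U+1F353: 4-byte form → F0 9F 8D 93.
U+FAD5: 3-byte form → EF AB 95.
Concatenated (14 bytes): E7 B4 98 C5 90 D2 A8 F0 9F 8D 93 EF AB 95.

E7 B4 98 C5 90 D2 A8 F0 9F 8D 93 EF AB 95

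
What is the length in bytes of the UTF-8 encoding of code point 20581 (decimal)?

3

U+5065 = 0x5065. UTF-8 uses 1 byte below 0x80, 2 below 0x800, 3 below 0x10000, 4 up to 0x10FFFF. 0x5065 is in U+0800–U+FFFF → 3 bytes.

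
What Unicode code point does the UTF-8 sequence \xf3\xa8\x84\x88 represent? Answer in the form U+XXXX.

U+E8108

Leading byte 0xF3 = 11110011 matches 11110xxx → 4-byte sequence.
Byte 1: 0xF3 = 11110011, payload 011 (3 bits).
Byte 2: 0xA8 = 10101000 (10xxxxxx ✓), payload 101000.
Byte 3: 0x84 = 10000100 (10xxxxxx ✓), payload 000100.
Byte 4: 0x88 = 10001000 (10xxxxxx ✓), payload 001000.
Concatenate: 011101000000100001000 = 0xE8108 (21 bits → U+E8108).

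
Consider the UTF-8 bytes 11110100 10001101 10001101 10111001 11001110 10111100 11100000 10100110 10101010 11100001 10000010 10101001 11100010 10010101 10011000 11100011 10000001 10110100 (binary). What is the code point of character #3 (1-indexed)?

U+09AA

Offset 0: leading byte 0xF4 = 11110100 → 4-byte char #1 = F4 8D 8D B9.
Offset 4: leading byte 0xCE = 11001110 → 2-byte char #2 = CE BC.
Offset 6: leading byte 0xE0 = 11100000 → 3-byte char #3 = E0 A6 AA.
Leading byte 0xE0 = 11100000 matches 1110xxxx → 3-byte sequence.
Byte 1: 0xE0 = 11100000, payload 0000 (4 bits).
Byte 2: 0xA6 = 10100110 (10xxxxxx ✓), payload 100110.
Byte 3: 0xAA = 10101010 (10xxxxxx ✓), payload 101010.
Concatenate: 0000100110101010 = 0x9AA (16 bits → U+09AA).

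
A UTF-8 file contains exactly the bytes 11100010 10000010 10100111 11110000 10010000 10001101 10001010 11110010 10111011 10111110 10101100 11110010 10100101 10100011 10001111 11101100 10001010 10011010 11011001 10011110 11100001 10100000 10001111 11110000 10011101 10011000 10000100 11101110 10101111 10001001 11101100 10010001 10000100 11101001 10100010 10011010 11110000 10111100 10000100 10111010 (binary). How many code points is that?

12

Byte at offset 0: 0xE2 = 11100010 → 3-byte char (#1). Advance 3.
Byte at offset 3: 0xF0 = 11110000 → 4-byte char (#2). Advance 4.
Byte at offset 7: 0xF2 = 11110010 → 4-byte char (#3). Advance 4.
Byte at offset 11: 0xF2 = 11110010 → 4-byte char (#4). Advance 4.
Byte at offset 15: 0xEC = 11101100 → 3-byte char (#5). Advance 3.
Byte at offset 18: 0xD9 = 11011001 → 2-byte char (#6). Advance 2.
Byte at offset 20: 0xE1 = 11100001 → 3-byte char (#7). Advance 3.
Byte at offset 23: 0xF0 = 11110000 → 4-byte char (#8). Advance 4.
Byte at offset 27: 0xEE = 11101110 → 3-byte char (#9). Advance 3.
Byte at offset 30: 0xEC = 11101100 → 3-byte char (#10). Advance 3.
Byte at offset 33: 0xE9 = 11101001 → 3-byte char (#11). Advance 3.
Byte at offset 36: 0xF0 = 11110000 → 4-byte char (#12). Advance 4.
Reached end at offset 40 after 12 code points.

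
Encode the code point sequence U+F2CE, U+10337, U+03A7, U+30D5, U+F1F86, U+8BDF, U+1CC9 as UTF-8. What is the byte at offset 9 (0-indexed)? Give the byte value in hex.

0xE3

U+F2CE → 3-byte form EF 8B 8E at offsets 0–2.
U+10337 → 4-byte form F0 90 8C B7 at offsets 3–6.
U+03A7 → 2-byte form CE A7 at offsets 7–8.
U+30D5 → 3-byte form E3 83 95 at offsets 9–11.
Offset 9 falls in char 4's range; it's byte 1 of E3 83 95 = 0xE3.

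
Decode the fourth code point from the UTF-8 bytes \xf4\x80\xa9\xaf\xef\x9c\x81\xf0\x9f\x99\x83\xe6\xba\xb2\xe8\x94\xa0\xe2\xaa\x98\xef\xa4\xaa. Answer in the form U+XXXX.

Offset 0: leading byte 0xF4 = 11110100 → 4-byte char #1 = F4 80 A9 AF.
Offset 4: leading byte 0xEF = 11101111 → 3-byte char #2 = EF 9C 81.
Offset 7: leading byte 0xF0 = 11110000 → 4-byte char #3 = F0 9F 99 83.
Offset 11: leading byte 0xE6 = 11100110 → 3-byte char #4 = E6 BA B2.
Leading byte 0xE6 = 11100110 matches 1110xxxx → 3-byte sequence.
Byte 1: 0xE6 = 11100110, payload 0110 (4 bits).
Byte 2: 0xBA = 10111010 (10xxxxxx ✓), payload 111010.
Byte 3: 0xB2 = 10110010 (10xxxxxx ✓), payload 110010.
Concatenate: 0110111010110010 = 0x6EB2 (16 bits → U+6EB2).

U+6EB2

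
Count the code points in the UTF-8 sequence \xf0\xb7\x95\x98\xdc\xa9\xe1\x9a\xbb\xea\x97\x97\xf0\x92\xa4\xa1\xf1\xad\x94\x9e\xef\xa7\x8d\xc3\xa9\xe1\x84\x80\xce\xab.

Byte at offset 0: 0xF0 = 11110000 → 4-byte char (#1). Advance 4.
Byte at offset 4: 0xDC = 11011100 → 2-byte char (#2). Advance 2.
Byte at offset 6: 0xE1 = 11100001 → 3-byte char (#3). Advance 3.
Byte at offset 9: 0xEA = 11101010 → 3-byte char (#4). Advance 3.
Byte at offset 12: 0xF0 = 11110000 → 4-byte char (#5). Advance 4.
Byte at offset 16: 0xF1 = 11110001 → 4-byte char (#6). Advance 4.
Byte at offset 20: 0xEF = 11101111 → 3-byte char (#7). Advance 3.
Byte at offset 23: 0xC3 = 11000011 → 2-byte char (#8). Advance 2.
Byte at offset 25: 0xE1 = 11100001 → 3-byte char (#9). Advance 3.
Byte at offset 28: 0xCE = 11001110 → 2-byte char (#10). Advance 2.
Reached end at offset 30 after 10 code points.

10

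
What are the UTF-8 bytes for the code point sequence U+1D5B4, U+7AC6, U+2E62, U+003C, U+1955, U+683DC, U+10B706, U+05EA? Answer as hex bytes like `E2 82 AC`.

F0 9D 96 B4 E7 AB 86 E2 B9 A2 3C E1 A5 95 F1 A8 8F 9C F4 8B 9C 86 D7 AA

U+1D5B4: 4-byte form → F0 9D 96 B4.
U+7AC6: 3-byte form → E7 AB 86.
U+2E62: 3-byte form → E2 B9 A2.
U+003C: 1-byte form → 3C.
U+1955: 3-byte form → E1 A5 95.
U+683DC: 4-byte form → F1 A8 8F 9C.
U+10B706: 4-byte form → F4 8B 9C 86.
U+05EA: 2-byte form → D7 AA.
Concatenated (24 bytes): F0 9D 96 B4 E7 AB 86 E2 B9 A2 3C E1 A5 95 F1 A8 8F 9C F4 8B 9C 86 D7 AA.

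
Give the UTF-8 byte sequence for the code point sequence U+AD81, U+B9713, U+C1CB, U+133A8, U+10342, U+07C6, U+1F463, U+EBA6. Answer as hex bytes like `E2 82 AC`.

U+AD81: 3-byte form → EA B6 81.
U+B9713: 4-byte form → F2 B9 9C 93.
U+C1CB: 3-byte form → EC 87 8B.
U+133A8: 4-byte form → F0 93 8E A8.
U+10342: 4-byte form → F0 90 8D 82.
U+07C6: 2-byte form → DF 86.
U+1F463: 4-byte form → F0 9F 91 A3.
U+EBA6: 3-byte form → EE AE A6.
Concatenated (27 bytes): EA B6 81 F2 B9 9C 93 EC 87 8B F0 93 8E A8 F0 90 8D 82 DF 86 F0 9F 91 A3 EE AE A6.

EA B6 81 F2 B9 9C 93 EC 87 8B F0 93 8E A8 F0 90 8D 82 DF 86 F0 9F 91 A3 EE AE A6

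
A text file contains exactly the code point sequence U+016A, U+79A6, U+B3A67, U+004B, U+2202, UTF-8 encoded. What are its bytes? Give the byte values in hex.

C5 AA E7 A6 A6 F2 B3 A9 A7 4B E2 88 82

U+016A: 2-byte form → C5 AA.
U+79A6: 3-byte form → E7 A6 A6.
U+B3A67: 4-byte form → F2 B3 A9 A7.
U+004B: 1-byte form → 4B.
U+2202: 3-byte form → E2 88 82.
Concatenated (13 bytes): C5 AA E7 A6 A6 F2 B3 A9 A7 4B E2 88 82.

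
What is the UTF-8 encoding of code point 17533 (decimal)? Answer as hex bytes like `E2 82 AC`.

U+447D = 0x447D = 17533 decimal. In range U+0800–U+FFFF → 3-byte form: 1110xxxx 10xxxxxx 10xxxxxx.
Binary (16 bits): 0100010001111101.
Split 4+6+6: 0100 | 010001 | 111101.
Byte 1: 11100100 = 0xE4.
Byte 2: 10010001 = 0x91.
Byte 3: 10111101 = 0xBD.

E4 91 BD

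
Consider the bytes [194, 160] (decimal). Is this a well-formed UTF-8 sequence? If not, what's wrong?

valid

Leading byte 0xC2 = 11000010 → 2-byte form.
Continuation bytes 0xA0=10100000 all match 10xxxxxx.
Decoded value 0xA0 is ≥ 0x80 (shortest form) and not a surrogate.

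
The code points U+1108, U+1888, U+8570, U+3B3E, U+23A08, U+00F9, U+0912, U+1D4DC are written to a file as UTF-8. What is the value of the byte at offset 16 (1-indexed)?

1-indexed offset 16 is 0-indexed offset 15.
U+1108 → 3-byte form E1 84 88 at offsets 0–2.
U+1888 → 3-byte form E1 A2 88 at offsets 3–5.
U+8570 → 3-byte form E8 95 B0 at offsets 6–8.
U+3B3E → 3-byte form E3 AC BE at offsets 9–11.
U+23A08 → 4-byte form F0 A3 A8 88 at offsets 12–15.
Offset 15 falls in char 5's range; it's byte 4 of F0 A3 A8 88 = 0x88.

0x88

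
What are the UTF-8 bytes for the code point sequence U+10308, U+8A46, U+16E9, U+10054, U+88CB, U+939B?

U+10308: 4-byte form → F0 90 8C 88.
U+8A46: 3-byte form → E8 A9 86.
U+16E9: 3-byte form → E1 9B A9.
U+10054: 4-byte form → F0 90 81 94.
U+88CB: 3-byte form → E8 A3 8B.
U+939B: 3-byte form → E9 8E 9B.
Concatenated (20 bytes): F0 90 8C 88 E8 A9 86 E1 9B A9 F0 90 81 94 E8 A3 8B E9 8E 9B.

F0 90 8C 88 E8 A9 86 E1 9B A9 F0 90 81 94 E8 A3 8B E9 8E 9B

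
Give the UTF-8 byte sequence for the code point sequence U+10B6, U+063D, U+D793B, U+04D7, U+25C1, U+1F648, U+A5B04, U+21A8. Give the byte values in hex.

E1 82 B6 D8 BD F3 97 A4 BB D3 97 E2 97 81 F0 9F 99 88 F2 A5 AC 84 E2 86 A8

U+10B6: 3-byte form → E1 82 B6.
U+063D: 2-byte form → D8 BD.
U+D793B: 4-byte form → F3 97 A4 BB.
U+04D7: 2-byte form → D3 97.
U+25C1: 3-byte form → E2 97 81.
U+1F648: 4-byte form → F0 9F 99 88.
U+A5B04: 4-byte form → F2 A5 AC 84.
U+21A8: 3-byte form → E2 86 A8.
Concatenated (25 bytes): E1 82 B6 D8 BD F3 97 A4 BB D3 97 E2 97 81 F0 9F 99 88 F2 A5 AC 84 E2 86 A8.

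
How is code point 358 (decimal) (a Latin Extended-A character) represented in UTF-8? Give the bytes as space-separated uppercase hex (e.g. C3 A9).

C5 A6

U+0166 = 0x166 = 358 decimal. In range U+0080–U+07FF → 2-byte form: 110xxxxx 10xxxxxx.
Binary (11 bits): 00101100110.
Split 5+6: 00101 | 100110.
Byte 1: 11000101 = 0xC5.
Byte 2: 10100110 = 0xA6.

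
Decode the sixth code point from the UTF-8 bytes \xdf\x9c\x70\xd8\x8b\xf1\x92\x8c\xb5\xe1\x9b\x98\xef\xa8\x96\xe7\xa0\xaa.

Offset 0: leading byte 0xDF = 11011111 → 2-byte char #1 = DF 9C.
Offset 2: leading byte 0x70 = 01110000 → 1-byte char #2 = 70.
Offset 3: leading byte 0xD8 = 11011000 → 2-byte char #3 = D8 8B.
Offset 5: leading byte 0xF1 = 11110001 → 4-byte char #4 = F1 92 8C B5.
Offset 9: leading byte 0xE1 = 11100001 → 3-byte char #5 = E1 9B 98.
Offset 12: leading byte 0xEF = 11101111 → 3-byte char #6 = EF A8 96.
Leading byte 0xEF = 11101111 matches 1110xxxx → 3-byte sequence.
Byte 1: 0xEF = 11101111, payload 1111 (4 bits).
Byte 2: 0xA8 = 10101000 (10xxxxxx ✓), payload 101000.
Byte 3: 0x96 = 10010110 (10xxxxxx ✓), payload 010110.
Concatenate: 1111101000010110 = 0xFA16 (16 bits → U+FA16).

U+FA16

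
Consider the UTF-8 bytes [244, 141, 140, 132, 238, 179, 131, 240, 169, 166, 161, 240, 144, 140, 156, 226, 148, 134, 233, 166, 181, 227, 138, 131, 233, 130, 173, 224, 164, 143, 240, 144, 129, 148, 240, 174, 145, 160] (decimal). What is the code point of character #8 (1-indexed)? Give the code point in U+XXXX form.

Offset 0: leading byte 0xF4 = 11110100 → 4-byte char #1 = F4 8D 8C 84.
Offset 4: leading byte 0xEE = 11101110 → 3-byte char #2 = EE B3 83.
Offset 7: leading byte 0xF0 = 11110000 → 4-byte char #3 = F0 A9 A6 A1.
Offset 11: leading byte 0xF0 = 11110000 → 4-byte char #4 = F0 90 8C 9C.
Offset 15: leading byte 0xE2 = 11100010 → 3-byte char #5 = E2 94 86.
Offset 18: leading byte 0xE9 = 11101001 → 3-byte char #6 = E9 A6 B5.
Offset 21: leading byte 0xE3 = 11100011 → 3-byte char #7 = E3 8A 83.
Offset 24: leading byte 0xE9 = 11101001 → 3-byte char #8 = E9 82 AD.
Leading byte 0xE9 = 11101001 matches 1110xxxx → 3-byte sequence.
Byte 1: 0xE9 = 11101001, payload 1001 (4 bits).
Byte 2: 0x82 = 10000010 (10xxxxxx ✓), payload 000010.
Byte 3: 0xAD = 10101101 (10xxxxxx ✓), payload 101101.
Concatenate: 1001000010101101 = 0x90AD (16 bits → U+90AD).

U+90AD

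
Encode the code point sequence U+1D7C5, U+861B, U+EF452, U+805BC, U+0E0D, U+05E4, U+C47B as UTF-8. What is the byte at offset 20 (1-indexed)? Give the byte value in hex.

1-indexed offset 20 is 0-indexed offset 19.
U+1D7C5 → 4-byte form F0 9D 9F 85 at offsets 0–3.
U+861B → 3-byte form E8 98 9B at offsets 4–6.
U+EF452 → 4-byte form F3 AF 91 92 at offsets 7–10.
U+805BC → 4-byte form F2 80 96 BC at offsets 11–14.
U+0E0D → 3-byte form E0 B8 8D at offsets 15–17.
U+05E4 → 2-byte form D7 A4 at offsets 18–19.
Offset 19 falls in char 6's range; it's byte 2 of D7 A4 = 0xA4.

0xA4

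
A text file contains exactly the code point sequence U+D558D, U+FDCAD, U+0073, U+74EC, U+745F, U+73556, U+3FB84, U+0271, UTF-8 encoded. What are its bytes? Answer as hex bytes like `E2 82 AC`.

U+D558D: 4-byte form → F3 95 96 8D.
U+FDCAD: 4-byte form → F3 BD B2 AD.
U+0073: 1-byte form → 73.
U+74EC: 3-byte form → E7 93 AC.
U+745F: 3-byte form → E7 91 9F.
U+73556: 4-byte form → F1 B3 95 96.
U+3FB84: 4-byte form → F0 BF AE 84.
U+0271: 2-byte form → C9 B1.
Concatenated (25 bytes): F3 95 96 8D F3 BD B2 AD 73 E7 93 AC E7 91 9F F1 B3 95 96 F0 BF AE 84 C9 B1.

F3 95 96 8D F3 BD B2 AD 73 E7 93 AC E7 91 9F F1 B3 95 96 F0 BF AE 84 C9 B1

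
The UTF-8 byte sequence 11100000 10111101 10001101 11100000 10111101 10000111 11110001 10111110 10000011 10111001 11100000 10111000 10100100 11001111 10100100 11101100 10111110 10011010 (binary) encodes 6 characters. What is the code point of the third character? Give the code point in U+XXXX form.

U+7E0F9

Offset 0: leading byte 0xE0 = 11100000 → 3-byte char #1 = E0 BD 8D.
Offset 3: leading byte 0xE0 = 11100000 → 3-byte char #2 = E0 BD 87.
Offset 6: leading byte 0xF1 = 11110001 → 4-byte char #3 = F1 BE 83 B9.
Leading byte 0xF1 = 11110001 matches 11110xxx → 4-byte sequence.
Byte 1: 0xF1 = 11110001, payload 001 (3 bits).
Byte 2: 0xBE = 10111110 (10xxxxxx ✓), payload 111110.
Byte 3: 0x83 = 10000011 (10xxxxxx ✓), payload 000011.
Byte 4: 0xB9 = 10111001 (10xxxxxx ✓), payload 111001.
Concatenate: 001111110000011111001 = 0x7E0F9 (21 bits → U+7E0F9).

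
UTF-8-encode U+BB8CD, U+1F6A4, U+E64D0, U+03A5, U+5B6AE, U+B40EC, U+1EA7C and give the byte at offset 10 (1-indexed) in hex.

0xA6

1-indexed offset 10 is 0-indexed offset 9.
U+BB8CD → 4-byte form F2 BB A3 8D at offsets 0–3.
U+1F6A4 → 4-byte form F0 9F 9A A4 at offsets 4–7.
U+E64D0 → 4-byte form F3 A6 93 90 at offsets 8–11.
Offset 9 falls in char 3's range; it's byte 2 of F3 A6 93 90 = 0xA6.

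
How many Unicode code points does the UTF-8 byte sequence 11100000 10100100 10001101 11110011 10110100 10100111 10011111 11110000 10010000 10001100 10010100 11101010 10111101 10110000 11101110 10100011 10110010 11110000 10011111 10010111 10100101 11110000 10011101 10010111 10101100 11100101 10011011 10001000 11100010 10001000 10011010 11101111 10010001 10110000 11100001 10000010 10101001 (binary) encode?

Byte at offset 0: 0xE0 = 11100000 → 3-byte char (#1). Advance 3.
Byte at offset 3: 0xF3 = 11110011 → 4-byte char (#2). Advance 4.
Byte at offset 7: 0xF0 = 11110000 → 4-byte char (#3). Advance 4.
Byte at offset 11: 0xEA = 11101010 → 3-byte char (#4). Advance 3.
Byte at offset 14: 0xEE = 11101110 → 3-byte char (#5). Advance 3.
Byte at offset 17: 0xF0 = 11110000 → 4-byte char (#6). Advance 4.
Byte at offset 21: 0xF0 = 11110000 → 4-byte char (#7). Advance 4.
Byte at offset 25: 0xE5 = 11100101 → 3-byte char (#8). Advance 3.
Byte at offset 28: 0xE2 = 11100010 → 3-byte char (#9). Advance 3.
Byte at offset 31: 0xEF = 11101111 → 3-byte char (#10). Advance 3.
Byte at offset 34: 0xE1 = 11100001 → 3-byte char (#11). Advance 3.
Reached end at offset 37 after 11 code points.

11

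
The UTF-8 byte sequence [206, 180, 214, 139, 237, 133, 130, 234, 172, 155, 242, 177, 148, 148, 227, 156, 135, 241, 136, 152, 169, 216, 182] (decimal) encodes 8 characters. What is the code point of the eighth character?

U+0636

Offset 0: leading byte 0xCE = 11001110 → 2-byte char #1 = CE B4.
Offset 2: leading byte 0xD6 = 11010110 → 2-byte char #2 = D6 8B.
Offset 4: leading byte 0xED = 11101101 → 3-byte char #3 = ED 85 82.
Offset 7: leading byte 0xEA = 11101010 → 3-byte char #4 = EA AC 9B.
Offset 10: leading byte 0xF2 = 11110010 → 4-byte char #5 = F2 B1 94 94.
Offset 14: leading byte 0xE3 = 11100011 → 3-byte char #6 = E3 9C 87.
Offset 17: leading byte 0xF1 = 11110001 → 4-byte char #7 = F1 88 98 A9.
Offset 21: leading byte 0xD8 = 11011000 → 2-byte char #8 = D8 B6.
Leading byte 0xD8 = 11011000 matches 110xxxxx → 2-byte sequence.
Byte 1: 0xD8 = 11011000, payload 11000 (5 bits).
Byte 2: 0xB6 = 10110110 (10xxxxxx ✓), payload 110110.
Concatenate: 11000110110 = 0x636 (11 bits → U+0636).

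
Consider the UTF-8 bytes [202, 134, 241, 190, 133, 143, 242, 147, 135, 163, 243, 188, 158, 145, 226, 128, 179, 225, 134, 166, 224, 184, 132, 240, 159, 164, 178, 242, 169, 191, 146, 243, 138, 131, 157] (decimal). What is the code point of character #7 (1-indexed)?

Offset 0: leading byte 0xCA = 11001010 → 2-byte char #1 = CA 86.
Offset 2: leading byte 0xF1 = 11110001 → 4-byte char #2 = F1 BE 85 8F.
Offset 6: leading byte 0xF2 = 11110010 → 4-byte char #3 = F2 93 87 A3.
Offset 10: leading byte 0xF3 = 11110011 → 4-byte char #4 = F3 BC 9E 91.
Offset 14: leading byte 0xE2 = 11100010 → 3-byte char #5 = E2 80 B3.
Offset 17: leading byte 0xE1 = 11100001 → 3-byte char #6 = E1 86 A6.
Offset 20: leading byte 0xE0 = 11100000 → 3-byte char #7 = E0 B8 84.
Leading byte 0xE0 = 11100000 matches 1110xxxx → 3-byte sequence.
Byte 1: 0xE0 = 11100000, payload 0000 (4 bits).
Byte 2: 0xB8 = 10111000 (10xxxxxx ✓), payload 111000.
Byte 3: 0x84 = 10000100 (10xxxxxx ✓), payload 000100.
Concatenate: 0000111000000100 = 0xE04 (16 bits → U+0E04).

U+0E04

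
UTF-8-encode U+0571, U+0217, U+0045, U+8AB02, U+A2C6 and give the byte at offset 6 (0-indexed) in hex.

0x8A

U+0571 → 2-byte form D5 B1 at offsets 0–1.
U+0217 → 2-byte form C8 97 at offsets 2–3.
U+0045 → 1-byte form 45 at offsets 4–4.
U+8AB02 → 4-byte form F2 8A AC 82 at offsets 5–8.
Offset 6 falls in char 4's range; it's byte 2 of F2 8A AC 82 = 0x8A.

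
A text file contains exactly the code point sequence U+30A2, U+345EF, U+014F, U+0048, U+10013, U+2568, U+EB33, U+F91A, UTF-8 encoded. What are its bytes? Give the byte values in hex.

U+30A2: 3-byte form → E3 82 A2.
U+345EF: 4-byte form → F0 B4 97 AF.
U+014F: 2-byte form → C5 8F.
U+0048: 1-byte form → 48.
U+10013: 4-byte form → F0 90 80 93.
U+2568: 3-byte form → E2 95 A8.
U+EB33: 3-byte form → EE AC B3.
U+F91A: 3-byte form → EF A4 9A.
Concatenated (23 bytes): E3 82 A2 F0 B4 97 AF C5 8F 48 F0 90 80 93 E2 95 A8 EE AC B3 EF A4 9A.

E3 82 A2 F0 B4 97 AF C5 8F 48 F0 90 80 93 E2 95 A8 EE AC B3 EF A4 9A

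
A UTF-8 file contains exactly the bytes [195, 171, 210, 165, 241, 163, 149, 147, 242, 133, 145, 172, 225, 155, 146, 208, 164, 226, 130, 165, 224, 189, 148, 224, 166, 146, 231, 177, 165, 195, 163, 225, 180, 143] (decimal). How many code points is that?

Byte at offset 0: 0xC3 = 11000011 → 2-byte char (#1). Advance 2.
Byte at offset 2: 0xD2 = 11010010 → 2-byte char (#2). Advance 2.
Byte at offset 4: 0xF1 = 11110001 → 4-byte char (#3). Advance 4.
Byte at offset 8: 0xF2 = 11110010 → 4-byte char (#4). Advance 4.
Byte at offset 12: 0xE1 = 11100001 → 3-byte char (#5). Advance 3.
Byte at offset 15: 0xD0 = 11010000 → 2-byte char (#6). Advance 2.
Byte at offset 17: 0xE2 = 11100010 → 3-byte char (#7). Advance 3.
Byte at offset 20: 0xE0 = 11100000 → 3-byte char (#8). Advance 3.
Byte at offset 23: 0xE0 = 11100000 → 3-byte char (#9). Advance 3.
Byte at offset 26: 0xE7 = 11100111 → 3-byte char (#10). Advance 3.
Byte at offset 29: 0xC3 = 11000011 → 2-byte char (#11). Advance 2.
Byte at offset 31: 0xE1 = 11100001 → 3-byte char (#12). Advance 3.
Reached end at offset 34 after 12 code points.

12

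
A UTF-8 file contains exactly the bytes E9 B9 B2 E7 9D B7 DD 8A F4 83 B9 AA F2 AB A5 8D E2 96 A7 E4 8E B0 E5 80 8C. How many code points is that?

Byte at offset 0: 0xE9 = 11101001 → 3-byte char (#1). Advance 3.
Byte at offset 3: 0xE7 = 11100111 → 3-byte char (#2). Advance 3.
Byte at offset 6: 0xDD = 11011101 → 2-byte char (#3). Advance 2.
Byte at offset 8: 0xF4 = 11110100 → 4-byte char (#4). Advance 4.
Byte at offset 12: 0xF2 = 11110010 → 4-byte char (#5). Advance 4.
Byte at offset 16: 0xE2 = 11100010 → 3-byte char (#6). Advance 3.
Byte at offset 19: 0xE4 = 11100100 → 3-byte char (#7). Advance 3.
Byte at offset 22: 0xE5 = 11100101 → 3-byte char (#8). Advance 3.
Reached end at offset 25 after 8 code points.

8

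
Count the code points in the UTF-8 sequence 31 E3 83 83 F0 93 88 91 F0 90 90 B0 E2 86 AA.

5

Byte at offset 0: 0x31 = 00110001 → 1-byte char (#1). Advance 1.
Byte at offset 1: 0xE3 = 11100011 → 3-byte char (#2). Advance 3.
Byte at offset 4: 0xF0 = 11110000 → 4-byte char (#3). Advance 4.
Byte at offset 8: 0xF0 = 11110000 → 4-byte char (#4). Advance 4.
Byte at offset 12: 0xE2 = 11100010 → 3-byte char (#5). Advance 3.
Reached end at offset 15 after 5 code points.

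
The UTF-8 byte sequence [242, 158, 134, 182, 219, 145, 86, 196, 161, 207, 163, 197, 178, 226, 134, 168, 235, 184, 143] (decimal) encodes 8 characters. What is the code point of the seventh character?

U+21A8

Offset 0: leading byte 0xF2 = 11110010 → 4-byte char #1 = F2 9E 86 B6.
Offset 4: leading byte 0xDB = 11011011 → 2-byte char #2 = DB 91.
Offset 6: leading byte 0x56 = 01010110 → 1-byte char #3 = 56.
Offset 7: leading byte 0xC4 = 11000100 → 2-byte char #4 = C4 A1.
Offset 9: leading byte 0xCF = 11001111 → 2-byte char #5 = CF A3.
Offset 11: leading byte 0xC5 = 11000101 → 2-byte char #6 = C5 B2.
Offset 13: leading byte 0xE2 = 11100010 → 3-byte char #7 = E2 86 A8.
Leading byte 0xE2 = 11100010 matches 1110xxxx → 3-byte sequence.
Byte 1: 0xE2 = 11100010, payload 0010 (4 bits).
Byte 2: 0x86 = 10000110 (10xxxxxx ✓), payload 000110.
Byte 3: 0xA8 = 10101000 (10xxxxxx ✓), payload 101000.
Concatenate: 0010000110101000 = 0x21A8 (16 bits → U+21A8).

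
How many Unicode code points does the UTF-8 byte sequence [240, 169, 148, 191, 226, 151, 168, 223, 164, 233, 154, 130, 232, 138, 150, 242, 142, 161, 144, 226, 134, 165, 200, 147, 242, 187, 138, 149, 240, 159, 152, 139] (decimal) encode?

Byte at offset 0: 0xF0 = 11110000 → 4-byte char (#1). Advance 4.
Byte at offset 4: 0xE2 = 11100010 → 3-byte char (#2). Advance 3.
Byte at offset 7: 0xDF = 11011111 → 2-byte char (#3). Advance 2.
Byte at offset 9: 0xE9 = 11101001 → 3-byte char (#4). Advance 3.
Byte at offset 12: 0xE8 = 11101000 → 3-byte char (#5). Advance 3.
Byte at offset 15: 0xF2 = 11110010 → 4-byte char (#6). Advance 4.
Byte at offset 19: 0xE2 = 11100010 → 3-byte char (#7). Advance 3.
Byte at offset 22: 0xC8 = 11001000 → 2-byte char (#8). Advance 2.
Byte at offset 24: 0xF2 = 11110010 → 4-byte char (#9). Advance 4.
Byte at offset 28: 0xF0 = 11110000 → 4-byte char (#10). Advance 4.
Reached end at offset 32 after 10 code points.

10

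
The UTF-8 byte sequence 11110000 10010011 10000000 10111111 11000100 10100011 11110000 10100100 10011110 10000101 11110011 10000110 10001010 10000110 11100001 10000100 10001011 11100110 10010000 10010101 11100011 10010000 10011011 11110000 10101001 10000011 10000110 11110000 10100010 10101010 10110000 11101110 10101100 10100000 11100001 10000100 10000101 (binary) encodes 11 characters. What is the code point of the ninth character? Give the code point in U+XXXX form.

U+22AB0

Offset 0: leading byte 0xF0 = 11110000 → 4-byte char #1 = F0 93 80 BF.
Offset 4: leading byte 0xC4 = 11000100 → 2-byte char #2 = C4 A3.
Offset 6: leading byte 0xF0 = 11110000 → 4-byte char #3 = F0 A4 9E 85.
Offset 10: leading byte 0xF3 = 11110011 → 4-byte char #4 = F3 86 8A 86.
Offset 14: leading byte 0xE1 = 11100001 → 3-byte char #5 = E1 84 8B.
Offset 17: leading byte 0xE6 = 11100110 → 3-byte char #6 = E6 90 95.
Offset 20: leading byte 0xE3 = 11100011 → 3-byte char #7 = E3 90 9B.
Offset 23: leading byte 0xF0 = 11110000 → 4-byte char #8 = F0 A9 83 86.
Offset 27: leading byte 0xF0 = 11110000 → 4-byte char #9 = F0 A2 AA B0.
Leading byte 0xF0 = 11110000 matches 11110xxx → 4-byte sequence.
Byte 1: 0xF0 = 11110000, payload 000 (3 bits).
Byte 2: 0xA2 = 10100010 (10xxxxxx ✓), payload 100010.
Byte 3: 0xAA = 10101010 (10xxxxxx ✓), payload 101010.
Byte 4: 0xB0 = 10110000 (10xxxxxx ✓), payload 110000.
Concatenate: 000100010101010110000 = 0x22AB0 (21 bits → U+22AB0).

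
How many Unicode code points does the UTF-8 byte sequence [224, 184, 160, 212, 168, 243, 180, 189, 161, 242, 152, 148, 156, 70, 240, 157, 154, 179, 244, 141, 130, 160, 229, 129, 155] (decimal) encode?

8

Byte at offset 0: 0xE0 = 11100000 → 3-byte char (#1). Advance 3.
Byte at offset 3: 0xD4 = 11010100 → 2-byte char (#2). Advance 2.
Byte at offset 5: 0xF3 = 11110011 → 4-byte char (#3). Advance 4.
Byte at offset 9: 0xF2 = 11110010 → 4-byte char (#4). Advance 4.
Byte at offset 13: 0x46 = 01000110 → 1-byte char (#5). Advance 1.
Byte at offset 14: 0xF0 = 11110000 → 4-byte char (#6). Advance 4.
Byte at offset 18: 0xF4 = 11110100 → 4-byte char (#7). Advance 4.
Byte at offset 22: 0xE5 = 11100101 → 3-byte char (#8). Advance 3.
Reached end at offset 25 after 8 code points.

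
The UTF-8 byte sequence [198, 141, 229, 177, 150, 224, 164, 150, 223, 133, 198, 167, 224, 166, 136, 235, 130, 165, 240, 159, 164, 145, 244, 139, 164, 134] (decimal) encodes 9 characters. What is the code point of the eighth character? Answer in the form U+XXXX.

U+1F911

Offset 0: leading byte 0xC6 = 11000110 → 2-byte char #1 = C6 8D.
Offset 2: leading byte 0xE5 = 11100101 → 3-byte char #2 = E5 B1 96.
Offset 5: leading byte 0xE0 = 11100000 → 3-byte char #3 = E0 A4 96.
Offset 8: leading byte 0xDF = 11011111 → 2-byte char #4 = DF 85.
Offset 10: leading byte 0xC6 = 11000110 → 2-byte char #5 = C6 A7.
Offset 12: leading byte 0xE0 = 11100000 → 3-byte char #6 = E0 A6 88.
Offset 15: leading byte 0xEB = 11101011 → 3-byte char #7 = EB 82 A5.
Offset 18: leading byte 0xF0 = 11110000 → 4-byte char #8 = F0 9F A4 91.
Leading byte 0xF0 = 11110000 matches 11110xxx → 4-byte sequence.
Byte 1: 0xF0 = 11110000, payload 000 (3 bits).
Byte 2: 0x9F = 10011111 (10xxxxxx ✓), payload 011111.
Byte 3: 0xA4 = 10100100 (10xxxxxx ✓), payload 100100.
Byte 4: 0x91 = 10010001 (10xxxxxx ✓), payload 010001.
Concatenate: 000011111100100010001 = 0x1F911 (21 bits → U+1F911).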